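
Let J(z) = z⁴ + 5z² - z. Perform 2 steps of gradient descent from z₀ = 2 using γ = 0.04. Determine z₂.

0.01601024

J′(z) = 4z³ + 10z - 1
Step 1: J′(2) = 51; z₁ = 2 − 0.04·51 = -0.04
Step 2: J′(-0.04) = -1.400256; z₂ = -0.04 − 0.04·(-1.400256) = 0.01601024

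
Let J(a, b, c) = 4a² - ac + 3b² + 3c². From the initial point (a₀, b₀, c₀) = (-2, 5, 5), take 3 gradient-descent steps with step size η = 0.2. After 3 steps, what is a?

1.104

∇J = (8a - c, 6b, -a + 6c)
(a₁, b₁, c₁) = (-2, 5, 5) − 0.2·(-21, 30, 32) = (2.2, -1, -1.4)
(a₂, b₂, c₂) = (2.2, -1, -1.4) − 0.2·(19, -6, -10.6) = (-1.6, 0.2, 0.72)
(a₃, b₃, c₃) = (-1.6, 0.2, 0.72) − 0.2·(-13.52, 1.2, 5.92) = (1.104, -0.04, -0.464)
a = 1.104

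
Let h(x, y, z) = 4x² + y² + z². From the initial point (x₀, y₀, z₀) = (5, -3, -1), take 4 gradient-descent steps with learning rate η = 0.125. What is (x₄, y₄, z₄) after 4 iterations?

(0, -0.94921875, -0.31640625)

∇h = (8x, 2y, 2z)
Step 1: at (5, -3, -1), ∇h = (40, -6, -2) → (5, -3, -1) − 0.125·(40, -6, -2) = (0, -2.25, -0.75)
Step 2: at (0, -2.25, -0.75), ∇h = (0, -4.5, -1.5) → (0, -2.25, -0.75) − 0.125·(0, -4.5, -1.5) = (0, -1.6875, -0.5625)
Step 3: at (0, -1.6875, -0.5625), ∇h = (0, -3.375, -1.125) → (0, -1.6875, -0.5625) − 0.125·(0, -3.375, -1.125) = (0, -1.265625, -0.421875)
Step 4: at (0, -1.265625, -0.421875), ∇h = (0, -2.53125, -0.84375) → (0, -1.265625, -0.421875) − 0.125·(0, -2.53125, -0.84375) = (0, -0.94921875, -0.31640625)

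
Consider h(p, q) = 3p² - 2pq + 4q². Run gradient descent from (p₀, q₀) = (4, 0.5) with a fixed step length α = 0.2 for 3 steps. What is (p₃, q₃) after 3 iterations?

(-0.536, 0.868)

∇h = (6p - 2q, -2p + 8q)
Step 1: at (4, 0.5), ∇h = (23, -4) → (4, 0.5) − 0.2·(23, -4) = (-0.6, 1.3)
Step 2: at (-0.6, 1.3), ∇h = (-6.2, 11.6) → (-0.6, 1.3) − 0.2·(-6.2, 11.6) = (0.64, -1.02)
Step 3: at (0.64, -1.02), ∇h = (5.88, -9.44) → (0.64, -1.02) − 0.2·(5.88, -9.44) = (-0.536, 0.868)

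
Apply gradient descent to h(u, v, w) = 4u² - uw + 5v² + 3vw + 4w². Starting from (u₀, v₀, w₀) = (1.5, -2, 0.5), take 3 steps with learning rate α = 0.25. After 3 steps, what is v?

∇h = (8u - w, 10v + 3w, -u + 3v + 8w)
(u₁, v₁, w₁) = (1.5, -2, 0.5) − 0.25·(11.5, -18.5, -3.5) = (-1.375, 2.625, 1.375)
(u₂, v₂, w₂) = (-1.375, 2.625, 1.375) − 0.25·(-12.375, 30.375, 20.25) = (1.71875, -4.96875, -3.6875)
(u₃, v₃, w₃) = (1.71875, -4.96875, -3.6875) − 0.25·(17.4375, -60.75, -46.125) = (-2.640625, 10.21875, 7.84375)
v = 10.21875

10.21875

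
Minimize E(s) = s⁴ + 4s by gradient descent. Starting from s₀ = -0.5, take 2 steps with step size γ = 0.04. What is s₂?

E′(s) = 4s³ + 4
s₁ = -0.5 − 0.04·3.5 = -0.64
s₂ = -0.64 − 0.04·2.951424 = -0.75805696

-0.75805696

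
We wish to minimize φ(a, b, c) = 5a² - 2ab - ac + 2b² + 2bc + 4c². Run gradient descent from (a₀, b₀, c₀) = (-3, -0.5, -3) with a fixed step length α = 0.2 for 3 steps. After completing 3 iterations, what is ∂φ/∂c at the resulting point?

-5.536

∇φ = (10a - 2b - c, -2a + 4b + 2c, -a + 2b + 8c)
Step 1: at (-3, -0.5, -3), ∇φ = (-26, -2, -22) → (-3, -0.5, -3) − 0.2·(-26, -2, -22) = (2.2, -0.1, 1.4)
Step 2: at (2.2, -0.1, 1.4), ∇φ = (20.8, -2, 8.8) → (2.2, -0.1, 1.4) − 0.2·(20.8, -2, 8.8) = (-1.96, 0.3, -0.36)
Step 3: at (-1.96, 0.3, -0.36), ∇φ = (-19.84, 4.4, -0.32) → (-1.96, 0.3, -0.36) − 0.2·(-19.84, 4.4, -0.32) = (2.008, -0.58, -0.296)
∂φ/∂c at (2.008, -0.58, -0.296) = -5.536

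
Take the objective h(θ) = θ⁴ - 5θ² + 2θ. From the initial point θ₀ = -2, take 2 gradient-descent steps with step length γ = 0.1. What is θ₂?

-1.8

h′(θ) = 4θ³ - 10θ + 2
Step 1: h′(-2) = -10; θ₁ = -2 − 0.1·(-10) = -1
Step 2: h′(-1) = 8; θ₂ = -1 − 0.1·8 = -1.8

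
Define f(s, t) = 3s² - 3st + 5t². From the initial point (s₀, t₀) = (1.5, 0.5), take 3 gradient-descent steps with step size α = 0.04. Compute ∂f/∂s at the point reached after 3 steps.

3.60576

∇f = (6s - 3t, -3s + 10t)
Step 1: at (1.5, 0.5), ∇f = (7.5, 0.5) → (1.5, 0.5) − 0.04·(7.5, 0.5) = (1.2, 0.48)
Step 2: at (1.2, 0.48), ∇f = (5.76, 1.2) → (1.2, 0.48) − 0.04·(5.76, 1.2) = (0.9696, 0.432)
Step 3: at (0.9696, 0.432), ∇f = (4.5216, 1.4112) → (0.9696, 0.432) − 0.04·(4.5216, 1.4112) = (0.788736, 0.375552)
∂f/∂s at (0.788736, 0.375552) = 3.60576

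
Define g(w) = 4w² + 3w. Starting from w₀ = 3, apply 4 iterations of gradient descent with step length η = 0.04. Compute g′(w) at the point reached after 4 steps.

g′(w) = 8w + 3
w₁ = 3 − 0.04·27 = 1.92
w₂ = 1.92 − 0.04·18.36 = 1.1856
w₃ = 1.1856 − 0.04·12.4848 = 0.686208
w₄ = 0.686208 − 0.04·8.489664 = 0.34662144
g′(w) at (0.34662144) = 5.77297152

5.77297152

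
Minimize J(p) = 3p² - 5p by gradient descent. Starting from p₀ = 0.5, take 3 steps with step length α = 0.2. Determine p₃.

0.836

J′(p) = 6p - 5
p₁ = 0.5 − 0.2·(-2) = 0.9
p₂ = 0.9 − 0.2·0.4 = 0.82
p₃ = 0.82 − 0.2·(-0.08) = 0.836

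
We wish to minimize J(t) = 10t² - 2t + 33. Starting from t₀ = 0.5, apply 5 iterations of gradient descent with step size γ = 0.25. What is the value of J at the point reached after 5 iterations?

1677754.5

J′(t) = 20t - 2
Step 1: J′(0.5) = 8; t₁ = 0.5 − 0.25·8 = -1.5
Step 2: J′(-1.5) = -32; t₂ = -1.5 − 0.25·(-32) = 6.5
Step 3: J′(6.5) = 128; t₃ = 6.5 − 0.25·128 = -25.5
Step 4: J′(-25.5) = -512; t₄ = -25.5 − 0.25·(-512) = 102.5
Step 5: J′(102.5) = 2048; t₅ = 102.5 − 0.25·2048 = -409.5
J(-409.5) = 1677754.5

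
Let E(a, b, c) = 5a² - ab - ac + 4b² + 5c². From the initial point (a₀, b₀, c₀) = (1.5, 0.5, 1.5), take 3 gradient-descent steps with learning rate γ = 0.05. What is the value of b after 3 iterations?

0.18475

∇E = (10a - b - c, -a + 8b, -a + 10c)
(a₁, b₁, c₁) = (1.5, 0.5, 1.5) − 0.05·(13, 2.5, 13.5) = (0.85, 0.375, 0.825)
(a₂, b₂, c₂) = (0.85, 0.375, 0.825) − 0.05·(7.3, 2.15, 7.4) = (0.485, 0.2675, 0.455)
(a₃, b₃, c₃) = (0.485, 0.2675, 0.455) − 0.05·(4.1275, 1.655, 4.065) = (0.278625, 0.18475, 0.25175)
b = 0.18475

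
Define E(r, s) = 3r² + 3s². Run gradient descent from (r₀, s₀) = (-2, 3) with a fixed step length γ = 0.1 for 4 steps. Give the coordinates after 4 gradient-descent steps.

∇E = (6r, 6s)
(r₁, s₁) = (-2, 3) − 0.1·(-12, 18) = (-0.8, 1.2)
(r₂, s₂) = (-0.8, 1.2) − 0.1·(-4.8, 7.2) = (-0.32, 0.48)
(r₃, s₃) = (-0.32, 0.48) − 0.1·(-1.92, 2.88) = (-0.128, 0.192)
(r₄, s₄) = (-0.128, 0.192) − 0.1·(-0.768, 1.152) = (-0.0512, 0.0768)

(-0.0512, 0.0768)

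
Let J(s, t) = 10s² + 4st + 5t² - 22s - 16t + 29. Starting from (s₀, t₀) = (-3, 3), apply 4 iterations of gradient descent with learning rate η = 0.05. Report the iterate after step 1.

(0.5, 2.9)

∇J = (20s + 4t - 22, 4s + 10t - 16)
Step 1: at (-3, 3), ∇J = (-70, 2) → (-3, 3) − 0.05·(-70, 2) = (0.5, 2.9)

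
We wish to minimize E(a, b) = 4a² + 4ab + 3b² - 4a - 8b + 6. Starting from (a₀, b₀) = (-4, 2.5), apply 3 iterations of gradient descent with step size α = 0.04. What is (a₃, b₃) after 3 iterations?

∇E = (8a + 4b - 4, 4a + 6b - 8)
(a₁, b₁) = (-4, 2.5) − 0.04·(-26, -9) = (-2.96, 2.86)
(a₂, b₂) = (-2.96, 2.86) − 0.04·(-16.24, -2.68) = (-2.3104, 2.9672)
(a₃, b₃) = (-2.3104, 2.9672) − 0.04·(-10.6144, 0.5616) = (-1.885824, 2.944736)

(-1.885824, 2.944736)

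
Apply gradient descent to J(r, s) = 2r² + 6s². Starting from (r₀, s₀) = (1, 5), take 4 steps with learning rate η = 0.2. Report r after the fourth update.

0.0016

∇J = (4r, 12s)
(r₁, s₁) = (1, 5) − 0.2·(4, 60) = (0.2, -7)
(r₂, s₂) = (0.2, -7) − 0.2·(0.8, -84) = (0.04, 9.8)
(r₃, s₃) = (0.04, 9.8) − 0.2·(0.16, 117.6) = (0.008, -13.72)
(r₄, s₄) = (0.008, -13.72) − 0.2·(0.032, -164.64) = (0.0016, 19.208)
r = 0.0016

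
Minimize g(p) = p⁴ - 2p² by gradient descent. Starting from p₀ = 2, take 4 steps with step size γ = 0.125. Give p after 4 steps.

g′(p) = 4p³ - 4p
p₁ = 2 − 0.125·24 = -1
p₂ = -1 − 0.125·0 = -1
p₃ = -1 − 0.125·0 = -1
p₄ = -1 − 0.125·0 = -1

-1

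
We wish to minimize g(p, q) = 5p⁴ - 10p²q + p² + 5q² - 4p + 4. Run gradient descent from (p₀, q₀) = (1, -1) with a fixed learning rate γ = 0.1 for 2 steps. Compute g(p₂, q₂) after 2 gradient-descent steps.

∇g = (20p³ - 20pq + 2p - 4, -10p² + 10q)
Step 1: at (1, -1), ∇g = (38, -20) → (1, -1) − 0.1·(38, -20) = (-2.8, 1)
Step 2: at (-2.8, 1), ∇g = (-392.64, -68.4) → (-2.8, 1) − 0.1·(-392.64, -68.4) = (36.464, 7.84)
g(36.464, 7.84) = 8736743.17521911808

8736743.17521911808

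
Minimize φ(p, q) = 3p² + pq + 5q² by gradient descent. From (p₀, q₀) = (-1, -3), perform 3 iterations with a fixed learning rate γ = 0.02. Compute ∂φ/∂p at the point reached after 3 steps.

∇φ = (6p + q, p + 10q)
(p₁, q₁) = (-1, -3) − 0.02·(-9, -31) = (-0.82, -2.38)
(p₂, q₂) = (-0.82, -2.38) − 0.02·(-7.3, -24.62) = (-0.674, -1.8876)
(p₃, q₃) = (-0.674, -1.8876) − 0.02·(-5.9316, -19.55) = (-0.555368, -1.4966)
∂φ/∂p at (-0.555368, -1.4966) = -4.828808

-4.828808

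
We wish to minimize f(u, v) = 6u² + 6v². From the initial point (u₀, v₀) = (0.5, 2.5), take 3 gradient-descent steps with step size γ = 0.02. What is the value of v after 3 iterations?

1.09744

∇f = (12u, 12v)
(u₁, v₁) = (0.5, 2.5) − 0.02·(6, 30) = (0.38, 1.9)
(u₂, v₂) = (0.38, 1.9) − 0.02·(4.56, 22.8) = (0.2888, 1.444)
(u₃, v₃) = (0.2888, 1.444) − 0.02·(3.4656, 17.328) = (0.219488, 1.09744)
v = 1.09744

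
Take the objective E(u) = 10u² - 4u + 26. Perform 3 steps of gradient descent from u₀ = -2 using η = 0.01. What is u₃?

-0.9264

E′(u) = 20u - 4
u₁ = -2 − 0.01·(-44) = -1.56
u₂ = -1.56 − 0.01·(-35.2) = -1.208
u₃ = -1.208 − 0.01·(-28.16) = -0.9264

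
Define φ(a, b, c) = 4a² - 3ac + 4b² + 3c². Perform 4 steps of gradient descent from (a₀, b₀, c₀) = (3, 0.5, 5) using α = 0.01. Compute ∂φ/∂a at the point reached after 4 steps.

∇φ = (8a - 3c, 8b, -3a + 6c)
Step 1: at (3, 0.5, 5), ∇φ = (9, 4, 21) → (3, 0.5, 5) − 0.01·(9, 4, 21) = (2.91, 0.46, 4.79)
Step 2: at (2.91, 0.46, 4.79), ∇φ = (8.91, 3.68, 20.01) → (2.91, 0.46, 4.79) − 0.01·(8.91, 3.68, 20.01) = (2.8209, 0.4232, 4.5899)
Step 3: at (2.8209, 0.4232, 4.5899), ∇φ = (8.7975, 3.3856, 19.0767) → (2.8209, 0.4232, 4.5899) − 0.01·(8.7975, 3.3856, 19.0767) = (2.732925, 0.389344, 4.399133)
Step 4: at (2.732925, 0.389344, 4.399133), ∇φ = (8.666001, 3.114752, 18.196023) → (2.732925, 0.389344, 4.399133) − 0.01·(8.666001, 3.114752, 18.196023) = (2.64626499, 0.35819648, 4.21717277)
∂φ/∂a at (2.64626499, 0.35819648, 4.21717277) = 8.51860161

8.51860161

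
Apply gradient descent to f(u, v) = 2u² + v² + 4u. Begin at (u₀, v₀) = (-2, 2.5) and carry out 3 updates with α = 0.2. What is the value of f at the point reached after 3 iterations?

-1.708272

∇f = (4u + 4, 2v)
Step 1: at (-2, 2.5), ∇f = (-4, 5) → (-2, 2.5) − 0.2·(-4, 5) = (-1.2, 1.5)
Step 2: at (-1.2, 1.5), ∇f = (-0.8, 3) → (-1.2, 1.5) − 0.2·(-0.8, 3) = (-1.04, 0.9)
Step 3: at (-1.04, 0.9), ∇f = (-0.16, 1.8) → (-1.04, 0.9) − 0.2·(-0.16, 1.8) = (-1.008, 0.54)
f(-1.008, 0.54) = -1.708272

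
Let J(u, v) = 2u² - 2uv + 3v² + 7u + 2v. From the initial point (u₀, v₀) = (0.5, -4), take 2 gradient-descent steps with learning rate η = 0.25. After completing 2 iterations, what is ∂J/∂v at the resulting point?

-15.75

∇J = (4u - 2v + 7, -2u + 6v + 2)
Step 1: at (0.5, -4), ∇J = (17, -23) → (0.5, -4) − 0.25·(17, -23) = (-3.75, 1.75)
Step 2: at (-3.75, 1.75), ∇J = (-11.5, 20) → (-3.75, 1.75) − 0.25·(-11.5, 20) = (-0.875, -3.25)
∂J/∂v at (-0.875, -3.25) = -15.75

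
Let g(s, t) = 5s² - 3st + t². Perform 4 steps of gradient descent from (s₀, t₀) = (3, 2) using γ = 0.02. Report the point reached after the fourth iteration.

∇g = (10s - 3t, -3s + 2t)
(s₁, t₁) = (3, 2) − 0.02·(24, -5) = (2.52, 2.1)
(s₂, t₂) = (2.52, 2.1) − 0.02·(18.9, -3.36) = (2.142, 2.1672)
(s₃, t₃) = (2.142, 2.1672) − 0.02·(14.9184, -2.0916) = (1.843632, 2.209032)
(s₄, t₄) = (1.843632, 2.209032) − 0.02·(11.809224, -1.112832) = (1.60744752, 2.23128864)

(1.60744752, 2.23128864)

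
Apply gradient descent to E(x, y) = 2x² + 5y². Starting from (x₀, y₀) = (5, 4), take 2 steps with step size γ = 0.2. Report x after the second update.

∇E = (4x, 10y)
Step 1: at (5, 4), ∇E = (20, 40) → (5, 4) − 0.2·(20, 40) = (1, -4)
Step 2: at (1, -4), ∇E = (4, -40) → (1, -4) − 0.2·(4, -40) = (0.2, 4)
x = 0.2

0.2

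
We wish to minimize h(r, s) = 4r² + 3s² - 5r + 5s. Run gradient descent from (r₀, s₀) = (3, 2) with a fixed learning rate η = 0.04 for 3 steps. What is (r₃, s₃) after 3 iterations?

∇h = (8r - 5, 6s + 5)
Step 1: at (3, 2), ∇h = (19, 17) → (3, 2) − 0.04·(19, 17) = (2.24, 1.32)
Step 2: at (2.24, 1.32), ∇h = (12.92, 12.92) → (2.24, 1.32) − 0.04·(12.92, 12.92) = (1.7232, 0.8032)
Step 3: at (1.7232, 0.8032), ∇h = (8.7856, 9.8192) → (1.7232, 0.8032) − 0.04·(8.7856, 9.8192) = (1.371776, 0.410432)

(1.371776, 0.410432)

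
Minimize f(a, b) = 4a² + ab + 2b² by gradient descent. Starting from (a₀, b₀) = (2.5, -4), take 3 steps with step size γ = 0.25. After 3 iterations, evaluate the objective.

13.3175048828125

∇f = (8a + b, a + 4b)
Step 1: at (2.5, -4), ∇f = (16, -13.5) → (2.5, -4) − 0.25·(16, -13.5) = (-1.5, -0.625)
Step 2: at (-1.5, -0.625), ∇f = (-12.625, -4) → (-1.5, -0.625) − 0.25·(-12.625, -4) = (1.65625, 0.375)
Step 3: at (1.65625, 0.375), ∇f = (13.625, 3.15625) → (1.65625, 0.375) − 0.25·(13.625, 3.15625) = (-1.75, -0.4140625)
f(-1.75, -0.4140625) = 13.3175048828125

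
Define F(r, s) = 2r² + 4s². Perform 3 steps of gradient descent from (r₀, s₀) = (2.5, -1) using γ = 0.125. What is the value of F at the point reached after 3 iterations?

0.1953125

∇F = (4r, 8s)
Step 1: at (2.5, -1), ∇F = (10, -8) → (2.5, -1) − 0.125·(10, -8) = (1.25, 0)
Step 2: at (1.25, 0), ∇F = (5, 0) → (1.25, 0) − 0.125·(5, 0) = (0.625, 0)
Step 3: at (0.625, 0), ∇F = (2.5, 0) → (0.625, 0) − 0.125·(2.5, 0) = (0.3125, 0)
F(0.3125, 0) = 0.1953125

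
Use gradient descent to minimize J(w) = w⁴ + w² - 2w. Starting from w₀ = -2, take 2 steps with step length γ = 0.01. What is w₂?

-1.39753888

J′(w) = 4w³ + 2w - 2
Step 1: J′(-2) = -38; w₁ = -2 − 0.01·(-38) = -1.62
Step 2: J′(-1.62) = -22.246112; w₂ = -1.62 − 0.01·(-22.246112) = -1.39753888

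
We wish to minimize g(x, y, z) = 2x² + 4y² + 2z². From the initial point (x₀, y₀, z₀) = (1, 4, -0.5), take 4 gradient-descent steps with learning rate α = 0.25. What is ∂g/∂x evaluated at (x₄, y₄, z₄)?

∇g = (4x, 8y, 4z)
(x₁, y₁, z₁) = (1, 4, -0.5) − 0.25·(4, 32, -2) = (0, -4, 0)
(x₂, y₂, z₂) = (0, -4, 0) − 0.25·(0, -32, 0) = (0, 4, 0)
(x₃, y₃, z₃) = (0, 4, 0) − 0.25·(0, 32, 0) = (0, -4, 0)
(x₄, y₄, z₄) = (0, -4, 0) − 0.25·(0, -32, 0) = (0, 4, 0)
∂g/∂x at (0, 4, 0) = 0

0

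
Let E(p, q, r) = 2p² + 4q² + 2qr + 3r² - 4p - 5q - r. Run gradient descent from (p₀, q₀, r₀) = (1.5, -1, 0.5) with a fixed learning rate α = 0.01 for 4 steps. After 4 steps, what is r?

∇E = (4p - 4, 8q + 2r - 5, 2q + 6r - 1)
Step 1: at (1.5, -1, 0.5), ∇E = (2, -12, 0) → (1.5, -1, 0.5) − 0.01·(2, -12, 0) = (1.48, -0.88, 0.5)
Step 2: at (1.48, -0.88, 0.5), ∇E = (1.92, -11.04, 0.24) → (1.48, -0.88, 0.5) − 0.01·(1.92, -11.04, 0.24) = (1.4608, -0.7696, 0.4976)
Step 3: at (1.4608, -0.7696, 0.4976), ∇E = (1.8432, -10.1616, 0.4464) → (1.4608, -0.7696, 0.4976) − 0.01·(1.8432, -10.1616, 0.4464) = (1.442368, -0.667984, 0.493136)
Step 4: at (1.442368, -0.667984, 0.493136), ∇E = (1.769472, -9.3576, 0.622848) → (1.442368, -0.667984, 0.493136) − 0.01·(1.769472, -9.3576, 0.622848) = (1.42467328, -0.574408, 0.48690752)
r = 0.48690752

0.48690752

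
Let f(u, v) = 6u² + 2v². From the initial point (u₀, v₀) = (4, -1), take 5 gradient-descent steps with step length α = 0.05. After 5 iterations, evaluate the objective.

0.2248146944

∇f = (12u, 4v)
(u₁, v₁) = (4, -1) − 0.05·(48, -4) = (1.6, -0.8)
(u₂, v₂) = (1.6, -0.8) − 0.05·(19.2, -3.2) = (0.64, -0.64)
(u₃, v₃) = (0.64, -0.64) − 0.05·(7.68, -2.56) = (0.256, -0.512)
(u₄, v₄) = (0.256, -0.512) − 0.05·(3.072, -2.048) = (0.1024, -0.4096)
(u₅, v₅) = (0.1024, -0.4096) − 0.05·(1.2288, -1.6384) = (0.04096, -0.32768)
f(0.04096, -0.32768) = 0.2248146944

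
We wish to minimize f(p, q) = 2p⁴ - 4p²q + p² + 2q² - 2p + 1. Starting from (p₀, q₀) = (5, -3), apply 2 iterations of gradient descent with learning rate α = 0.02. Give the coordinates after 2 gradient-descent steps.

∇f = (8p³ - 8pq + 2p - 2, -4p² + 4q)
(p₁, q₁) = (5, -3) − 0.02·(1128, -112) = (-17.56, -0.76)
(p₂, q₂) = (-17.56, -0.76) − 0.02·(-43461.398528, -1236.4544) = (851.66797056, 23.969088)

(851.66797056, 23.969088)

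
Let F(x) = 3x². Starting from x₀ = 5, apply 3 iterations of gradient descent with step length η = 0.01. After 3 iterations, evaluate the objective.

F′(x) = 6x
Step 1: F′(5) = 30; x₁ = 5 − 0.01·30 = 4.7
Step 2: F′(4.7) = 28.2; x₂ = 4.7 − 0.01·28.2 = 4.418
Step 3: F′(4.418) = 26.508; x₃ = 4.418 − 0.01·26.508 = 4.15292
F(4.15292) = 51.7402335792

51.7402335792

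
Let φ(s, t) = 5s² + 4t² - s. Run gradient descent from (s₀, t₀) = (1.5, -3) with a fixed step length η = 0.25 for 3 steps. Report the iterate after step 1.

∇φ = (10s - 1, 8t)
Step 1: at (1.5, -3), ∇φ = (14, -24) → (1.5, -3) − 0.25·(14, -24) = (-2, 3)

(-2, 3)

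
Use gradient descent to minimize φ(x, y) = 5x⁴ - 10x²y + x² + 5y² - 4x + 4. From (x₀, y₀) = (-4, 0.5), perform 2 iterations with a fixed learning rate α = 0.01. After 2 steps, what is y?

9.10404

∇φ = (20x³ - 20xy + 2x - 4, -10x² + 10y)
(x₁, y₁) = (-4, 0.5) − 0.01·(-1252, -155) = (8.52, 2.05)
(x₂, y₂) = (8.52, 2.05) − 0.01·(12033.12416, -705.404) = (-111.8112416, 9.10404)
y = 9.10404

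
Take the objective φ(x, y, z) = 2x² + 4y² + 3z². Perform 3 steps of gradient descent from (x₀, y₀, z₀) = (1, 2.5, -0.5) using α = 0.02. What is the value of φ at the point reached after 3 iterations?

∇φ = (4x, 8y, 6z)
Step 1: at (1, 2.5, -0.5), ∇φ = (4, 20, -3) → (1, 2.5, -0.5) − 0.02·(4, 20, -3) = (0.92, 2.1, -0.44)
Step 2: at (0.92, 2.1, -0.44), ∇φ = (3.68, 16.8, -2.64) → (0.92, 2.1, -0.44) − 0.02·(3.68, 16.8, -2.64) = (0.8464, 1.764, -0.3872)
Step 3: at (0.8464, 1.764, -0.3872), ∇φ = (3.3856, 14.112, -2.3232) → (0.8464, 1.764, -0.3872) − 0.02·(3.3856, 14.112, -2.3232) = (0.778688, 1.48176, -0.340736)
φ(0.778688, 1.48176, -0.340736) = 10.343463858176

10.343463858176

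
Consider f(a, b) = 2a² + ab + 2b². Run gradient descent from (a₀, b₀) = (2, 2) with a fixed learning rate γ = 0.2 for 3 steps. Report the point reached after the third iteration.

∇f = (4a + b, a + 4b)
Step 1: at (2, 2), ∇f = (10, 10) → (2, 2) − 0.2·(10, 10) = (0, 0)
Step 2: at (0, 0), ∇f = (0, 0) → (0, 0) − 0.2·(0, 0) = (0, 0)
Step 3: at (0, 0), ∇f = (0, 0) → (0, 0) − 0.2·(0, 0) = (0, 0)

(0, 0)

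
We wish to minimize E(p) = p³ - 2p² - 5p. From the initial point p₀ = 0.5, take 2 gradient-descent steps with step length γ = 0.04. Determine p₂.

E′(p) = 3p² - 4p - 5
Step 1: E′(0.5) = -6.25; p₁ = 0.5 − 0.04·(-6.25) = 0.75
Step 2: E′(0.75) = -6.3125; p₂ = 0.75 − 0.04·(-6.3125) = 1.0025

1.0025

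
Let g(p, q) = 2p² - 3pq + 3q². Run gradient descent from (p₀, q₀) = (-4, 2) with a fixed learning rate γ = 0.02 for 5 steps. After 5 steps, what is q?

0.31182752

∇g = (4p - 3q, -3p + 6q)
Step 1: at (-4, 2), ∇g = (-22, 24) → (-4, 2) − 0.02·(-22, 24) = (-3.56, 1.52)
Step 2: at (-3.56, 1.52), ∇g = (-18.8, 19.8) → (-3.56, 1.52) − 0.02·(-18.8, 19.8) = (-3.184, 1.124)
Step 3: at (-3.184, 1.124), ∇g = (-16.108, 16.296) → (-3.184, 1.124) − 0.02·(-16.108, 16.296) = (-2.86184, 0.79808)
Step 4: at (-2.86184, 0.79808), ∇g = (-13.8416, 13.374) → (-2.86184, 0.79808) − 0.02·(-13.8416, 13.374) = (-2.585008, 0.5306)
Step 5: at (-2.585008, 0.5306), ∇g = (-11.931832, 10.938624) → (-2.585008, 0.5306) − 0.02·(-11.931832, 10.938624) = (-2.34637136, 0.31182752)
q = 0.31182752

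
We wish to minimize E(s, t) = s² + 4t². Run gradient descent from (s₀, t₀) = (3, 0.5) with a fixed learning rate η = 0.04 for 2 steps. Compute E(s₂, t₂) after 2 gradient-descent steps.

∇E = (2s, 8t)
(s₁, t₁) = (3, 0.5) − 0.04·(6, 4) = (2.76, 0.34)
(s₂, t₂) = (2.76, 0.34) − 0.04·(5.52, 2.72) = (2.5392, 0.2312)
E(2.5392, 0.2312) = 6.6613504

6.6613504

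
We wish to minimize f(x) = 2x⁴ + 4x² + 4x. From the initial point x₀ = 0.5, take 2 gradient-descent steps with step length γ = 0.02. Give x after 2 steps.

0.18355712

f′(x) = 8x³ + 8x + 4
Step 1: f′(0.5) = 9; x₁ = 0.5 − 0.02·9 = 0.32
Step 2: f′(0.32) = 6.822144; x₂ = 0.32 − 0.02·6.822144 = 0.18355712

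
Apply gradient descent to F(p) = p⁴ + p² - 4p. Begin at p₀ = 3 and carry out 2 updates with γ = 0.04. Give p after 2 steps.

F′(p) = 4p³ + 2p - 4
Step 1: F′(3) = 110; p₁ = 3 − 0.04·110 = -1.4
Step 2: F′(-1.4) = -17.776; p₂ = -1.4 − 0.04·(-17.776) = -0.68896

-0.68896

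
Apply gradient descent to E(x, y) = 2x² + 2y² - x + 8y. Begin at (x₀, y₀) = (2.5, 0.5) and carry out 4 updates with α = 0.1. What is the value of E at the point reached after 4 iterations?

∇E = (4x - 1, 4y + 8)
(x₁, y₁) = (2.5, 0.5) − 0.1·(9, 10) = (1.6, -0.5)
(x₂, y₂) = (1.6, -0.5) − 0.1·(5.4, 6) = (1.06, -1.1)
(x₃, y₃) = (1.06, -1.1) − 0.1·(3.24, 3.6) = (0.736, -1.46)
(x₄, y₄) = (0.736, -1.46) − 0.1·(1.944, 2.16) = (0.5416, -1.676)
E(0.5416, -1.676) = -7.74498688

-7.74498688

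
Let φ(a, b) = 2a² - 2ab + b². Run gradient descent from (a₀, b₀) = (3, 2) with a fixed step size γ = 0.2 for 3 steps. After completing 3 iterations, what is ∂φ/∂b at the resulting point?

∇φ = (4a - 2b, -2a + 2b)
(a₁, b₁) = (3, 2) − 0.2·(8, -2) = (1.4, 2.4)
(a₂, b₂) = (1.4, 2.4) − 0.2·(0.8, 2) = (1.24, 2)
(a₃, b₃) = (1.24, 2) − 0.2·(0.96, 1.52) = (1.048, 1.696)
∂φ/∂b at (1.048, 1.696) = 1.296

1.296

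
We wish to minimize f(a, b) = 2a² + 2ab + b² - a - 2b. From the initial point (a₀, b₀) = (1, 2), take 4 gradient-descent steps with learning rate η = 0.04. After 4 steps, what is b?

∇f = (4a + 2b - 1, 2a + 2b - 2)
Step 1: at (1, 2), ∇f = (7, 4) → (1, 2) − 0.04·(7, 4) = (0.72, 1.84)
Step 2: at (0.72, 1.84), ∇f = (5.56, 3.12) → (0.72, 1.84) − 0.04·(5.56, 3.12) = (0.4976, 1.7152)
Step 3: at (0.4976, 1.7152), ∇f = (4.4208, 2.4256) → (0.4976, 1.7152) − 0.04·(4.4208, 2.4256) = (0.320768, 1.618176)
Step 4: at (0.320768, 1.618176), ∇f = (3.519424, 1.877888) → (0.320768, 1.618176) − 0.04·(3.519424, 1.877888) = (0.17999104, 1.54306048)
b = 1.54306048

1.54306048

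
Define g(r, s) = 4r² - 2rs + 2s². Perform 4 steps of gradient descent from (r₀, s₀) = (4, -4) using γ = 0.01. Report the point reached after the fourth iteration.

∇g = (8r - 2s, -2r + 4s)
Step 1: at (4, -4), ∇g = (40, -24) → (4, -4) − 0.01·(40, -24) = (3.6, -3.76)
Step 2: at (3.6, -3.76), ∇g = (36.32, -22.24) → (3.6, -3.76) − 0.01·(36.32, -22.24) = (3.2368, -3.5376)
Step 3: at (3.2368, -3.5376), ∇g = (32.9696, -20.624) → (3.2368, -3.5376) − 0.01·(32.9696, -20.624) = (2.907104, -3.33136)
Step 4: at (2.907104, -3.33136), ∇g = (29.919552, -19.139648) → (2.907104, -3.33136) − 0.01·(29.919552, -19.139648) = (2.60790848, -3.13996352)

(2.60790848, -3.13996352)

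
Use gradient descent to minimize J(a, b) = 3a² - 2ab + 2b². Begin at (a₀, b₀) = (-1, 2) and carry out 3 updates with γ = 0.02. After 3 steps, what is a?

∇J = (6a - 2b, -2a + 4b)
Step 1: at (-1, 2), ∇J = (-10, 10) → (-1, 2) − 0.02·(-10, 10) = (-0.8, 1.8)
Step 2: at (-0.8, 1.8), ∇J = (-8.4, 8.8) → (-0.8, 1.8) − 0.02·(-8.4, 8.8) = (-0.632, 1.624)
Step 3: at (-0.632, 1.624), ∇J = (-7.04, 7.76) → (-0.632, 1.624) − 0.02·(-7.04, 7.76) = (-0.4912, 1.4688)
a = -0.4912

-0.4912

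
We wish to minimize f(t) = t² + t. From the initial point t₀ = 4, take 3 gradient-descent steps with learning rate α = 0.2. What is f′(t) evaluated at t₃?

1.944

f′(t) = 2t + 1
Step 1: f′(4) = 9; t₁ = 4 − 0.2·9 = 2.2
Step 2: f′(2.2) = 5.4; t₂ = 2.2 − 0.2·5.4 = 1.12
Step 3: f′(1.12) = 3.24; t₃ = 1.12 − 0.2·3.24 = 0.472
f′(t) at (0.472) = 1.944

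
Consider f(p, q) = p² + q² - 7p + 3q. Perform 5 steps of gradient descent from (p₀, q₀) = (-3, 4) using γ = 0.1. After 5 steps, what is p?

1.37008

∇f = (2p - 7, 2q + 3)
(p₁, q₁) = (-3, 4) − 0.1·(-13, 11) = (-1.7, 2.9)
(p₂, q₂) = (-1.7, 2.9) − 0.1·(-10.4, 8.8) = (-0.66, 2.02)
(p₃, q₃) = (-0.66, 2.02) − 0.1·(-8.32, 7.04) = (0.172, 1.316)
(p₄, q₄) = (0.172, 1.316) − 0.1·(-6.656, 5.632) = (0.8376, 0.7528)
(p₅, q₅) = (0.8376, 0.7528) − 0.1·(-5.3248, 4.5056) = (1.37008, 0.30224)
p = 1.37008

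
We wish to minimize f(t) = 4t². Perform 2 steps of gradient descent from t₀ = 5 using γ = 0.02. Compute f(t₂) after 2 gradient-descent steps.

f′(t) = 8t
t₁ = 5 − 0.02·40 = 4.2
t₂ = 4.2 − 0.02·33.6 = 3.528
f(3.528) = 49.787136

49.787136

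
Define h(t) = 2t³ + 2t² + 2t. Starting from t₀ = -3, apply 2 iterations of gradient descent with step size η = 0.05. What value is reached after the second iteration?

h′(t) = 6t² + 4t + 2
Step 1: h′(-3) = 44; t₁ = -3 − 0.05·44 = -5.2
Step 2: h′(-5.2) = 143.44; t₂ = -5.2 − 0.05·143.44 = -12.372

-12.372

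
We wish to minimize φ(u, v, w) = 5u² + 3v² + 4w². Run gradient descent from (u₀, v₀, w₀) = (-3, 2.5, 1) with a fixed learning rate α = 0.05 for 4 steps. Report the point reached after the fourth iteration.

(-0.1875, 0.60025, 0.1296)

∇φ = (10u, 6v, 8w)
Step 1: at (-3, 2.5, 1), ∇φ = (-30, 15, 8) → (-3, 2.5, 1) − 0.05·(-30, 15, 8) = (-1.5, 1.75, 0.6)
Step 2: at (-1.5, 1.75, 0.6), ∇φ = (-15, 10.5, 4.8) → (-1.5, 1.75, 0.6) − 0.05·(-15, 10.5, 4.8) = (-0.75, 1.225, 0.36)
Step 3: at (-0.75, 1.225, 0.36), ∇φ = (-7.5, 7.35, 2.88) → (-0.75, 1.225, 0.36) − 0.05·(-7.5, 7.35, 2.88) = (-0.375, 0.8575, 0.216)
Step 4: at (-0.375, 0.8575, 0.216), ∇φ = (-3.75, 5.145, 1.728) → (-0.375, 0.8575, 0.216) − 0.05·(-3.75, 5.145, 1.728) = (-0.1875, 0.60025, 0.1296)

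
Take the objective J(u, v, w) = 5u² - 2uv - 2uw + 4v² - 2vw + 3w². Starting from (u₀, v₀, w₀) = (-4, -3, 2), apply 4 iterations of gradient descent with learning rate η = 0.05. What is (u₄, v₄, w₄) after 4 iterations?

∇J = (10u - 2v - 2w, -2u + 8v - 2w, -2u - 2v + 6w)
Step 1: at (-4, -3, 2), ∇J = (-38, -20, 26) → (-4, -3, 2) − 0.05·(-38, -20, 26) = (-2.1, -2, 0.7)
Step 2: at (-2.1, -2, 0.7), ∇J = (-18.4, -13.2, 12.4) → (-2.1, -2, 0.7) − 0.05·(-18.4, -13.2, 12.4) = (-1.18, -1.34, 0.08)
Step 3: at (-1.18, -1.34, 0.08), ∇J = (-9.28, -8.52, 5.52) → (-1.18, -1.34, 0.08) − 0.05·(-9.28, -8.52, 5.52) = (-0.716, -0.914, -0.196)
Step 4: at (-0.716, -0.914, -0.196), ∇J = (-4.94, -5.488, 2.084) → (-0.716, -0.914, -0.196) − 0.05·(-4.94, -5.488, 2.084) = (-0.469, -0.6396, -0.3002)

(-0.469, -0.6396, -0.3002)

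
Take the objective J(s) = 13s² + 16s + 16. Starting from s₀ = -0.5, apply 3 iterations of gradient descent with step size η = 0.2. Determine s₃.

-9.164

J′(s) = 26s + 16
s₁ = -0.5 − 0.2·3 = -1.1
s₂ = -1.1 − 0.2·(-12.6) = 1.42
s₃ = 1.42 − 0.2·52.92 = -9.164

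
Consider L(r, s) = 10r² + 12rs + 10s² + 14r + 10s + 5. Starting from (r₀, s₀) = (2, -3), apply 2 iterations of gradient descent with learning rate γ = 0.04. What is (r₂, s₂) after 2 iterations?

∇L = (20r + 12s + 14, 12r + 20s + 10)
(r₁, s₁) = (2, -3) − 0.04·(18, -26) = (1.28, -1.96)
(r₂, s₂) = (1.28, -1.96) − 0.04·(16.08, -13.84) = (0.6368, -1.4064)

(0.6368, -1.4064)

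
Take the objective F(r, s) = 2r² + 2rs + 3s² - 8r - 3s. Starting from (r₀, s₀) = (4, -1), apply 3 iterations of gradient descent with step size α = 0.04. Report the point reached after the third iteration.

∇F = (4r + 2s - 8, 2r + 6s - 3)
(r₁, s₁) = (4, -1) − 0.04·(6, -1) = (3.76, -0.96)
(r₂, s₂) = (3.76, -0.96) − 0.04·(5.12, -1.24) = (3.5552, -0.9104)
(r₃, s₃) = (3.5552, -0.9104) − 0.04·(4.4, -1.352) = (3.3792, -0.85632)

(3.3792, -0.85632)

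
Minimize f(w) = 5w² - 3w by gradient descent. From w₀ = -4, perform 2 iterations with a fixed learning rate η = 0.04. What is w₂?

f′(w) = 10w - 3
Step 1: f′(-4) = -43; w₁ = -4 − 0.04·(-43) = -2.28
Step 2: f′(-2.28) = -25.8; w₂ = -2.28 − 0.04·(-25.8) = -1.248

-1.248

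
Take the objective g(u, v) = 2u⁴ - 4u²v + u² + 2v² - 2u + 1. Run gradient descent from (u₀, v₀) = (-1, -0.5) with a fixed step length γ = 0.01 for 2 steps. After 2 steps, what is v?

∇g = (8u³ - 8uv + 2u - 2, -4u² + 4v)
Step 1: at (-1, -0.5), ∇g = (-16, -6) → (-1, -0.5) − 0.01·(-16, -6) = (-0.84, -0.44)
Step 2: at (-0.84, -0.44), ∇g = (-11.378432, -4.5824) → (-0.84, -0.44) − 0.01·(-11.378432, -4.5824) = (-0.72621568, -0.394176)
v = -0.394176

-0.394176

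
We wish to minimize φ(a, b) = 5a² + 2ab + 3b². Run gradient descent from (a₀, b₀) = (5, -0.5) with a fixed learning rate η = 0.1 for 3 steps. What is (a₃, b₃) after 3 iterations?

(0.1, -0.248)

∇φ = (10a + 2b, 2a + 6b)
(a₁, b₁) = (5, -0.5) − 0.1·(49, 7) = (0.1, -1.2)
(a₂, b₂) = (0.1, -1.2) − 0.1·(-1.4, -7) = (0.24, -0.5)
(a₃, b₃) = (0.24, -0.5) − 0.1·(1.4, -2.52) = (0.1, -0.248)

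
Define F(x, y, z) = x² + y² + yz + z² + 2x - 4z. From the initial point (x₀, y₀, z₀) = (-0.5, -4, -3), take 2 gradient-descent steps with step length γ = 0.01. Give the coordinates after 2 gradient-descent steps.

∇F = (2x + 2, 2y + z, y + 2z - 4)
Step 1: at (-0.5, -4, -3), ∇F = (1, -11, -14) → (-0.5, -4, -3) − 0.01·(1, -11, -14) = (-0.51, -3.89, -2.86)
Step 2: at (-0.51, -3.89, -2.86), ∇F = (0.98, -10.64, -13.61) → (-0.51, -3.89, -2.86) − 0.01·(0.98, -10.64, -13.61) = (-0.5198, -3.7836, -2.7239)

(-0.5198, -3.7836, -2.7239)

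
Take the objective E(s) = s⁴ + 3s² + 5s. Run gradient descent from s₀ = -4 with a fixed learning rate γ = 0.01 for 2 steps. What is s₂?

E′(s) = 4s³ + 6s + 5
Step 1: E′(-4) = -275; s₁ = -4 − 0.01·(-275) = -1.25
Step 2: E′(-1.25) = -10.3125; s₂ = -1.25 − 0.01·(-10.3125) = -1.146875

-1.146875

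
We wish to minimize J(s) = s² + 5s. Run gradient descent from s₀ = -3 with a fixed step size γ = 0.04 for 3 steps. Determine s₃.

-2.889344

J′(s) = 2s + 5
s₁ = -3 − 0.04·(-1) = -2.96
s₂ = -2.96 − 0.04·(-0.92) = -2.9232
s₃ = -2.9232 − 0.04·(-0.8464) = -2.889344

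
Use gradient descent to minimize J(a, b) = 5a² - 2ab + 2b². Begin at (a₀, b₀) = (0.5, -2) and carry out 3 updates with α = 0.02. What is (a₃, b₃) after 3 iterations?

∇J = (10a - 2b, -2a + 4b)
(a₁, b₁) = (0.5, -2) − 0.02·(9, -9) = (0.32, -1.82)
(a₂, b₂) = (0.32, -1.82) − 0.02·(6.84, -7.92) = (0.1832, -1.6616)
(a₃, b₃) = (0.1832, -1.6616) − 0.02·(5.1552, -7.0128) = (0.080096, -1.521344)

(0.080096, -1.521344)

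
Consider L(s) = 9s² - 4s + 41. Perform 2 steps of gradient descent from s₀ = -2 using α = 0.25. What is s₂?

L′(s) = 18s - 4
s₁ = -2 − 0.25·(-40) = 8
s₂ = 8 − 0.25·140 = -27

-27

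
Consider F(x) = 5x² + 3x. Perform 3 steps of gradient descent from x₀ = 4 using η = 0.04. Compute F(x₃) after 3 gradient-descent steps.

3.8633472

F′(x) = 10x + 3
Step 1: F′(4) = 43; x₁ = 4 − 0.04·43 = 2.28
Step 2: F′(2.28) = 25.8; x₂ = 2.28 − 0.04·25.8 = 1.248
Step 3: F′(1.248) = 15.48; x₃ = 1.248 − 0.04·15.48 = 0.6288
F(0.6288) = 3.8633472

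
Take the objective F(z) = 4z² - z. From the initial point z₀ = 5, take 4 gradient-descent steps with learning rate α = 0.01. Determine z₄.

F′(z) = 8z - 1
z₁ = 5 − 0.01·39 = 4.61
z₂ = 4.61 − 0.01·35.88 = 4.2512
z₃ = 4.2512 − 0.01·33.0096 = 3.921104
z₄ = 3.921104 − 0.01·30.368832 = 3.61741568

3.61741568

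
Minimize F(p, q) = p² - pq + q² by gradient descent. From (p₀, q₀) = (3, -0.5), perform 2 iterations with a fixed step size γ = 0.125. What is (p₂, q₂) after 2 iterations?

(1.640625, 0.2734375)

∇F = (2p - q, -p + 2q)
(p₁, q₁) = (3, -0.5) − 0.125·(6.5, -4) = (2.1875, 0)
(p₂, q₂) = (2.1875, 0) − 0.125·(4.375, -2.1875) = (1.640625, 0.2734375)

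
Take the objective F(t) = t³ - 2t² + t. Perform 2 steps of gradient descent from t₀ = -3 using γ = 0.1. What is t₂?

-24.6

F′(t) = 3t² - 4t + 1
Step 1: F′(-3) = 40; t₁ = -3 − 0.1·40 = -7
Step 2: F′(-7) = 176; t₂ = -7 − 0.1·176 = -24.6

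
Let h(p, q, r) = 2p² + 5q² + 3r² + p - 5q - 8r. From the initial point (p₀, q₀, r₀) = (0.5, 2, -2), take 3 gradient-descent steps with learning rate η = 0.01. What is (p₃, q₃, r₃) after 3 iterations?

∇h = (4p + 1, 10q - 5, 6r - 8)
(p₁, q₁, r₁) = (0.5, 2, -2) − 0.01·(3, 15, -20) = (0.47, 1.85, -1.8)
(p₂, q₂, r₂) = (0.47, 1.85, -1.8) − 0.01·(2.88, 13.5, -18.8) = (0.4412, 1.715, -1.612)
(p₃, q₃, r₃) = (0.4412, 1.715, -1.612) − 0.01·(2.7648, 12.15, -17.672) = (0.413552, 1.5935, -1.43528)

(0.413552, 1.5935, -1.43528)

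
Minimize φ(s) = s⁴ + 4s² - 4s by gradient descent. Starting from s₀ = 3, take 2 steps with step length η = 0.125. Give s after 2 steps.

1099

φ′(s) = 4s³ + 8s - 4
s₁ = 3 − 0.125·128 = -13
s₂ = -13 − 0.125·(-8896) = 1099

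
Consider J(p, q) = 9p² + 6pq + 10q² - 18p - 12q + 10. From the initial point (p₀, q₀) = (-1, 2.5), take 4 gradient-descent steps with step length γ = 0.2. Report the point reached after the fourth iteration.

∇J = (18p + 6q - 18, 6p + 20q - 12)
Step 1: at (-1, 2.5), ∇J = (-21, 32) → (-1, 2.5) − 0.2·(-21, 32) = (3.2, -3.9)
Step 2: at (3.2, -3.9), ∇J = (16.2, -70.8) → (3.2, -3.9) − 0.2·(16.2, -70.8) = (-0.04, 10.26)
Step 3: at (-0.04, 10.26), ∇J = (42.84, 192.96) → (-0.04, 10.26) − 0.2·(42.84, 192.96) = (-8.608, -28.332)
Step 4: at (-8.608, -28.332), ∇J = (-342.936, -630.288) → (-8.608, -28.332) − 0.2·(-342.936, -630.288) = (59.9792, 97.7256)

(59.9792, 97.7256)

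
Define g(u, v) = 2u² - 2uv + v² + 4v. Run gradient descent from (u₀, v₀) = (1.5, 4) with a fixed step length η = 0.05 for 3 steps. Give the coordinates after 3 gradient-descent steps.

(1.6235, 2.803)

∇g = (4u - 2v, -2u + 2v + 4)
(u₁, v₁) = (1.5, 4) − 0.05·(-2, 9) = (1.6, 3.55)
(u₂, v₂) = (1.6, 3.55) − 0.05·(-0.7, 7.9) = (1.635, 3.155)
(u₃, v₃) = (1.635, 3.155) − 0.05·(0.23, 7.04) = (1.6235, 2.803)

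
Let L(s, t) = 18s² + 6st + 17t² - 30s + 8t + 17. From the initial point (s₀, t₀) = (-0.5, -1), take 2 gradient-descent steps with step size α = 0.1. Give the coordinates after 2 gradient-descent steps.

∇L = (36s + 6t - 30, 6s + 34t + 8)
Step 1: at (-0.5, -1), ∇L = (-54, -29) → (-0.5, -1) − 0.1·(-54, -29) = (4.9, 1.9)
Step 2: at (4.9, 1.9), ∇L = (157.8, 102) → (4.9, 1.9) − 0.1·(157.8, 102) = (-10.88, -8.3)

(-10.88, -8.3)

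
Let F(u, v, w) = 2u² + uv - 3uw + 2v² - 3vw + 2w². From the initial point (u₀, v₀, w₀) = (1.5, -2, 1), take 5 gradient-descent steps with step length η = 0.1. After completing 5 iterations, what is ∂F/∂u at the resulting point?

∇F = (4u + v - 3w, u + 4v - 3w, -3u - 3v + 4w)
Step 1: at (1.5, -2, 1), ∇F = (1, -9.5, 5.5) → (1.5, -2, 1) − 0.1·(1, -9.5, 5.5) = (1.4, -1.05, 0.45)
Step 2: at (1.4, -1.05, 0.45), ∇F = (3.2, -4.15, 0.75) → (1.4, -1.05, 0.45) − 0.1·(3.2, -4.15, 0.75) = (1.08, -0.635, 0.375)
Step 3: at (1.08, -0.635, 0.375), ∇F = (2.56, -2.585, 0.165) → (1.08, -0.635, 0.375) − 0.1·(2.56, -2.585, 0.165) = (0.824, -0.3765, 0.3585)
Step 4: at (0.824, -0.3765, 0.3585), ∇F = (1.844, -1.7575, 0.0915) → (0.824, -0.3765, 0.3585) − 0.1·(1.844, -1.7575, 0.0915) = (0.6396, -0.20075, 0.34935)
Step 5: at (0.6396, -0.20075, 0.34935), ∇F = (1.3096, -1.21145, 0.08085) → (0.6396, -0.20075, 0.34935) − 0.1·(1.3096, -1.21145, 0.08085) = (0.50864, -0.079605, 0.341265)
∂F/∂u at (0.50864, -0.079605, 0.341265) = 0.93116

0.93116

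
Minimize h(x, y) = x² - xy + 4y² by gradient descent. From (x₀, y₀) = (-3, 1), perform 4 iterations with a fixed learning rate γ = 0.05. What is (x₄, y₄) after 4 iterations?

∇h = (2x - y, -x + 8y)
Step 1: at (-3, 1), ∇h = (-7, 11) → (-3, 1) − 0.05·(-7, 11) = (-2.65, 0.45)
Step 2: at (-2.65, 0.45), ∇h = (-5.75, 6.25) → (-2.65, 0.45) − 0.05·(-5.75, 6.25) = (-2.3625, 0.1375)
Step 3: at (-2.3625, 0.1375), ∇h = (-4.8625, 3.4625) → (-2.3625, 0.1375) − 0.05·(-4.8625, 3.4625) = (-2.119375, -0.035625)
Step 4: at (-2.119375, -0.035625), ∇h = (-4.203125, 1.834375) → (-2.119375, -0.035625) − 0.05·(-4.203125, 1.834375) = (-1.90921875, -0.12734375)

(-1.90921875, -0.12734375)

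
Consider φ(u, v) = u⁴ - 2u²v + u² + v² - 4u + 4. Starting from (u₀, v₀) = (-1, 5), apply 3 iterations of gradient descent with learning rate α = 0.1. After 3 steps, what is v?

∇φ = (4u³ - 4uv + 2u - 4, -2u² + 2v)
(u₁, v₁) = (-1, 5) − 0.1·(10, 8) = (-2, 4.2)
(u₂, v₂) = (-2, 4.2) − 0.1·(-6.4, 0.4) = (-1.36, 4.16)
(u₃, v₃) = (-1.36, 4.16) − 0.1·(5.848576, 4.6208) = (-1.9448576, 3.69792)
v = 3.69792

3.69792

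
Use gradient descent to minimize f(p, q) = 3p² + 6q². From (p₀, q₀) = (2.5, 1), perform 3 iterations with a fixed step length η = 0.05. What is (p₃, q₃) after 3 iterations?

∇f = (6p, 12q)
(p₁, q₁) = (2.5, 1) − 0.05·(15, 12) = (1.75, 0.4)
(p₂, q₂) = (1.75, 0.4) − 0.05·(10.5, 4.8) = (1.225, 0.16)
(p₃, q₃) = (1.225, 0.16) − 0.05·(7.35, 1.92) = (0.8575, 0.064)

(0.8575, 0.064)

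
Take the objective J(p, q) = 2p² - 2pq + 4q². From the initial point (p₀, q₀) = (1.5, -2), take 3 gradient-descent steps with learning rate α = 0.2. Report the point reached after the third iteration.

(-0.388, 1.016)

∇J = (4p - 2q, -2p + 8q)
(p₁, q₁) = (1.5, -2) − 0.2·(10, -19) = (-0.5, 1.8)
(p₂, q₂) = (-0.5, 1.8) − 0.2·(-5.6, 15.4) = (0.62, -1.28)
(p₃, q₃) = (0.62, -1.28) − 0.2·(5.04, -11.48) = (-0.388, 1.016)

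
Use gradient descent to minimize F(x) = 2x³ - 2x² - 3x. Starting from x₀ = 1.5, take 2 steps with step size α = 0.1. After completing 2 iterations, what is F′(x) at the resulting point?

F′(x) = 6x² - 4x - 3
x₁ = 1.5 − 0.1·4.5 = 1.05
x₂ = 1.05 − 0.1·(-0.585) = 1.1085
F′(x) at (1.1085) = -0.0613665

-0.0613665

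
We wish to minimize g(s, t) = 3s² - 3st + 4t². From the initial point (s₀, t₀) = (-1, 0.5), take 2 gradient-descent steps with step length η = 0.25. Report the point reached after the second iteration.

∇g = (6s - 3t, -3s + 8t)
Step 1: at (-1, 0.5), ∇g = (-7.5, 7) → (-1, 0.5) − 0.25·(-7.5, 7) = (0.875, -1.25)
Step 2: at (0.875, -1.25), ∇g = (9, -12.625) → (0.875, -1.25) − 0.25·(9, -12.625) = (-1.375, 1.90625)

(-1.375, 1.90625)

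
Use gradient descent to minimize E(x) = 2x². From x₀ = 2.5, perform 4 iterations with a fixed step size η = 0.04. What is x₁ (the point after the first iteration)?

E′(x) = 4x
x₁ = 2.5 − 0.04·10 = 2.1

2.1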